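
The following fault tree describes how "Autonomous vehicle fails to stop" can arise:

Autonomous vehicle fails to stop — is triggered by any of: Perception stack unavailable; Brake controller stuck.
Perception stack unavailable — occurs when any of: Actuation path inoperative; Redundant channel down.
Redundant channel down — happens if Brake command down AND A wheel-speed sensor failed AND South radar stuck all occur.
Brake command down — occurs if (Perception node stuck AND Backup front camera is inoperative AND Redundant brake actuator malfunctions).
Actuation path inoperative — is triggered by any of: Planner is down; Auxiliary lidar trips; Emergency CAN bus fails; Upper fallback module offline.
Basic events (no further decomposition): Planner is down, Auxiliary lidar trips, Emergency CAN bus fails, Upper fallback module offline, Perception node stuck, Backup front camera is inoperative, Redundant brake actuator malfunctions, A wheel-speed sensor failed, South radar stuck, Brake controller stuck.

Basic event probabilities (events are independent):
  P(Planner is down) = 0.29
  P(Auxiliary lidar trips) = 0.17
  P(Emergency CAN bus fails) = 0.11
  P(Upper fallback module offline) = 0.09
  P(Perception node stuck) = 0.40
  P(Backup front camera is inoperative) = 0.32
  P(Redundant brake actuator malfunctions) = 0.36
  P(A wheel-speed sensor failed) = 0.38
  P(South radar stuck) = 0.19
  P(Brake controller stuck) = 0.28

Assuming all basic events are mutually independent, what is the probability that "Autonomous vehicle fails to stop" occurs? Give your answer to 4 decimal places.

0.6575

P(Actuation path inoperative) [OR] = 1 − (1−0.29) × (1−0.17) × (1−0.11) × (1−0.09) = 0.522726
P(Brake command down) [AND] = 0.40 × 0.32 × 0.36 = 0.046080
P(Redundant channel down) [AND] = 0.046080 × 0.38 × 0.19 = 0.003327
P(Perception stack unavailable) [OR] = 1 − (1−0.522726) × (1−0.003327) = 0.524314
P(Autonomous vehicle fails to stop) [OR] = 1 − (1−0.524314) × (1−0.28) = 0.657506
Rounded to 4 decimal places: P(Autonomous vehicle fails to stop) ≈ 0.6575.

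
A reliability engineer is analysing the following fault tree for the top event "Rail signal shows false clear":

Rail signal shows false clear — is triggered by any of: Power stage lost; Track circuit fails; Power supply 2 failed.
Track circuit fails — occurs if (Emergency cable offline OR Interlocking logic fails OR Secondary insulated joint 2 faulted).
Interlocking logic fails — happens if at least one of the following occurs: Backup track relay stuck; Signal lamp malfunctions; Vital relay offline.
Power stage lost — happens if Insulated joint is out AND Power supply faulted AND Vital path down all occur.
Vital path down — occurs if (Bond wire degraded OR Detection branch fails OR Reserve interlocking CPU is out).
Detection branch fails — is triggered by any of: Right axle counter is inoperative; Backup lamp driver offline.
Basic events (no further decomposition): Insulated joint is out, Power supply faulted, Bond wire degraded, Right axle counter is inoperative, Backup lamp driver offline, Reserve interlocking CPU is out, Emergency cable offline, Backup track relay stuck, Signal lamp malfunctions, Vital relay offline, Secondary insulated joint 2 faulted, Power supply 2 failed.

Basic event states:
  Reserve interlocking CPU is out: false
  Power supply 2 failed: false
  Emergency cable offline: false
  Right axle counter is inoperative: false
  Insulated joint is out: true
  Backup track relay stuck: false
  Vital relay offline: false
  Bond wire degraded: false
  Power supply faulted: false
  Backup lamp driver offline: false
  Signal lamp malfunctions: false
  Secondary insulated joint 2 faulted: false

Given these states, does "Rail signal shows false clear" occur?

No

Detection branch fails [OR]: Right axle counter is inoperative=not, Backup lamp driver offline=not → no input occurs → does not occur.
Vital path down [OR]: Bond wire degraded=not, Detection branch fails=not, Reserve interlocking CPU is out=not → no input occurs → does not occur.
Power stage lost [AND]: Insulated joint is out=occurs, Power supply faulted=not, Vital path down=not → not all inputs occur → does not occur.
Interlocking logic fails [OR]: Backup track relay stuck=not, Signal lamp malfunctions=not, Vital relay offline=not → no input occurs → does not occur.
Track circuit fails [OR]: Emergency cable offline=not, Interlocking logic fails=not, Secondary insulated joint 2 faulted=not → no input occurs → does not occur.
Rail signal shows false clear [OR]: Power stage lost=not, Track circuit fails=not, Power supply 2 failed=not → no input occurs → does not occur.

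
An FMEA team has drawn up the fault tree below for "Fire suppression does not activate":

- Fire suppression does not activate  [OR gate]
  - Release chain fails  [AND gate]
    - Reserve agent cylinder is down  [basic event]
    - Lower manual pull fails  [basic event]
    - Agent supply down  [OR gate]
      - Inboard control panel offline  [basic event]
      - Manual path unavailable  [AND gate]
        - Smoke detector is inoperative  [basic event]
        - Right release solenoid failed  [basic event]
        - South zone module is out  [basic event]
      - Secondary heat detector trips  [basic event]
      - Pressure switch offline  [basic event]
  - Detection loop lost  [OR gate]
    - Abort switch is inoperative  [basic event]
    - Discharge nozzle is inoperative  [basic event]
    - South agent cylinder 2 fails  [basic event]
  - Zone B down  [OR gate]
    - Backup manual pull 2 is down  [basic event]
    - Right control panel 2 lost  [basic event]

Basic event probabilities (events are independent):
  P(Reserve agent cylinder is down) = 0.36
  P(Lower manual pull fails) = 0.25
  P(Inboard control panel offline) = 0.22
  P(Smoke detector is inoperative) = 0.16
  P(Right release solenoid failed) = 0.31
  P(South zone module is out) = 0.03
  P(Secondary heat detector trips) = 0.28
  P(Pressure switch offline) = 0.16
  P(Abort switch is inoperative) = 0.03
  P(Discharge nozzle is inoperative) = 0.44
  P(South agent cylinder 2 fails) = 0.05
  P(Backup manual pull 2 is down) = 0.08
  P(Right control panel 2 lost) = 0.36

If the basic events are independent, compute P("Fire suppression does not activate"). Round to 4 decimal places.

0.7106

P(Manual path unavailable) [AND] = 0.16 × 0.31 × 0.03 = 0.001488
P(Agent supply down) [OR] = 1 − (1−0.22) × (1−0.001488) × (1−0.28) × (1−0.16) = 0.528958
P(Release chain fails) [AND] = 0.36 × 0.25 × 0.528958 = 0.047606
P(Detection loop lost) [OR] = 1 − (1−0.03) × (1−0.44) × (1−0.05) = 0.483960
P(Zone B down) [OR] = 1 − (1−0.08) × (1−0.36) = 0.411200
P(Fire suppression does not activate) [OR] = 1 − (1−0.047606) × (1−0.483960) × (1−0.411200) = 0.710620
Rounded to 4 decimal places: P(Fire suppression does not activate) ≈ 0.7106.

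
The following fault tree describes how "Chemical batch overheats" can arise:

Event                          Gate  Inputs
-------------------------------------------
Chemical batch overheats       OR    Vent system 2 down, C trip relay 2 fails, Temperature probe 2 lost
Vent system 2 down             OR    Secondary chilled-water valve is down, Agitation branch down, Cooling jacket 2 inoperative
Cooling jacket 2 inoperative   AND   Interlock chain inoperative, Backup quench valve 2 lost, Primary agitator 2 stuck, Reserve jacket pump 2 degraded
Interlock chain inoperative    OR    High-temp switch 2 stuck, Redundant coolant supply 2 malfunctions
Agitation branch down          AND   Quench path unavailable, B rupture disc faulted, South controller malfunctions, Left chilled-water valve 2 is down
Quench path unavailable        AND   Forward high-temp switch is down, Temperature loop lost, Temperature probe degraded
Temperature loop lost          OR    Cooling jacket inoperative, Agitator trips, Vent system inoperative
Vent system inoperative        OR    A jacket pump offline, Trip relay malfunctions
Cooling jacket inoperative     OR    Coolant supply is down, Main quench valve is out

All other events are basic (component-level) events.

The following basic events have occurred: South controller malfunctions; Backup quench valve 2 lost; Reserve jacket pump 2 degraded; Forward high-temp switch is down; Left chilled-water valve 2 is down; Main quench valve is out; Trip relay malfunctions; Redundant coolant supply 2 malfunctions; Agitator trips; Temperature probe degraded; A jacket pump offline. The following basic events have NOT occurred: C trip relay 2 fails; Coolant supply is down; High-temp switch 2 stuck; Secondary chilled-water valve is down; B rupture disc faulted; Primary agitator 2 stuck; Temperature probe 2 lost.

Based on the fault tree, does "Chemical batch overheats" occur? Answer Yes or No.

Cooling jacket inoperative [OR]: Coolant supply is down=not, Main quench valve is out=occurs → at least one input occurs → occurs.
Vent system inoperative [OR]: A jacket pump offline=occurs, Trip relay malfunctions=occurs → at least one input occurs → occurs.
Temperature loop lost [OR]: Cooling jacket inoperative=occurs, Agitator trips=occurs, Vent system inoperative=occurs → at least one input occurs → occurs.
Quench path unavailable [AND]: Forward high-temp switch is down=occurs, Temperature loop lost=occurs, Temperature probe degraded=occurs → all inputs occur → occurs.
Agitation branch down [AND]: Quench path unavailable=occurs, B rupture disc faulted=not, South controller malfunctions=occurs, Left chilled-water valve 2 is down=occurs → not all inputs occur → does not occur.
Interlock chain inoperative [OR]: High-temp switch 2 stuck=not, Redundant coolant supply 2 malfunctions=occurs → at least one input occurs → occurs.
Cooling jacket 2 inoperative [AND]: Interlock chain inoperative=occurs, Backup quench valve 2 lost=occurs, Primary agitator 2 stuck=not, Reserve jacket pump 2 degraded=occurs → not all inputs occur → does not occur.
Vent system 2 down [OR]: Secondary chilled-water valve is down=not, Agitation branch down=not, Cooling jacket 2 inoperative=not → no input occurs → does not occur.
Chemical batch overheats [OR]: Vent system 2 down=not, C trip relay 2 fails=not, Temperature probe 2 lost=not → no input occurs → does not occur.

No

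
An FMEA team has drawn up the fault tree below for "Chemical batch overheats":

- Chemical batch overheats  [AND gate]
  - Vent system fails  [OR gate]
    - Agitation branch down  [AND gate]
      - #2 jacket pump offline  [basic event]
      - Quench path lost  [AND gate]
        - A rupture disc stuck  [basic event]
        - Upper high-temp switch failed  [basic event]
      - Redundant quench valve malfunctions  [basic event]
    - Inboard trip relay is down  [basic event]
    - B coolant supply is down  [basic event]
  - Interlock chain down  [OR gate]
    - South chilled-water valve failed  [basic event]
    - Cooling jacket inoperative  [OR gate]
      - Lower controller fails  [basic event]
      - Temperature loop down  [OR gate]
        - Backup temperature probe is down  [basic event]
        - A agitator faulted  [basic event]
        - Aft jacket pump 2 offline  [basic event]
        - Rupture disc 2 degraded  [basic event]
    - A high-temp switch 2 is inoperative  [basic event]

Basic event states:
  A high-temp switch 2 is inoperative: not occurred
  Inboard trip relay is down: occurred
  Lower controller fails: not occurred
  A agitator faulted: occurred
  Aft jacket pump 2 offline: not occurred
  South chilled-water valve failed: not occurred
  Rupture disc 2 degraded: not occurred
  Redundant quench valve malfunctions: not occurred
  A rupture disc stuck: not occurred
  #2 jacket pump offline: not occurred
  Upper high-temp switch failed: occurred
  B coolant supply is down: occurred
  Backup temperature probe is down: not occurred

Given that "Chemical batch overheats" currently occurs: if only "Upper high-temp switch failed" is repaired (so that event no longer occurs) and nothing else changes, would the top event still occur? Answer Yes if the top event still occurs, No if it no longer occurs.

Counterfactual: set "Upper high-temp switch failed" to not occurred.
Quench path lost [AND]: A rupture disc stuck=not, Upper high-temp switch failed=not → not all inputs occur → does not occur.
Agitation branch down [AND]: #2 jacket pump offline=not, Quench path lost=not, Redundant quench valve malfunctions=not → not all inputs occur → does not occur.
Vent system fails [OR]: Agitation branch down=not, Inboard trip relay is down=occurs, B coolant supply is down=occurs → at least one input occurs → occurs.
Temperature loop down [OR]: Backup temperature probe is down=not, A agitator faulted=occurs, Aft jacket pump 2 offline=not, Rupture disc 2 degraded=not → at least one input occurs → occurs.
Cooling jacket inoperative [OR]: Lower controller fails=not, Temperature loop down=occurs → at least one input occurs → occurs.
Interlock chain down [OR]: South chilled-water valve failed=not, Cooling jacket inoperative=occurs, A high-temp switch 2 is inoperative=not → at least one input occurs → occurs.
Chemical batch overheats [AND]: Vent system fails=occurs, Interlock chain down=occurs → all inputs occur → occurs.

Yes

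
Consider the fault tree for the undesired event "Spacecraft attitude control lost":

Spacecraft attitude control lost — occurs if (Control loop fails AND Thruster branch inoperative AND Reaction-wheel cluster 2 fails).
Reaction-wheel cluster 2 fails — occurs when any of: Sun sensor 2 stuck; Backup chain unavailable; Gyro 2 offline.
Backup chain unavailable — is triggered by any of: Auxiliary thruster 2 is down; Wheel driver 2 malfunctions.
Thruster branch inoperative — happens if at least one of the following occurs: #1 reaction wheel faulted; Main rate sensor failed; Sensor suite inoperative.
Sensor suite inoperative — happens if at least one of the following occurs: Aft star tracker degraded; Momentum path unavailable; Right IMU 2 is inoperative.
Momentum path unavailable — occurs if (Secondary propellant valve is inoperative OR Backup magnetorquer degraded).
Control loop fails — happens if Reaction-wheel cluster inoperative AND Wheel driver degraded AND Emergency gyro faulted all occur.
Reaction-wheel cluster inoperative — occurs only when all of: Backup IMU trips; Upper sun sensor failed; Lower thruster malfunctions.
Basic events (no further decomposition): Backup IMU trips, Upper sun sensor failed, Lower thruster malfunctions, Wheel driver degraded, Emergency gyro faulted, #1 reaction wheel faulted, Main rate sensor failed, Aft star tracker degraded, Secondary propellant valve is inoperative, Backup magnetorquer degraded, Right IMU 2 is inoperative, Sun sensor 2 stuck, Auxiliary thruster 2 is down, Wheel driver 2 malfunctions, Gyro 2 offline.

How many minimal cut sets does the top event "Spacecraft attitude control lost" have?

24

Reaction-wheel cluster inoperative [AND]: one cut set from each child combined → 1 × 1 × 1 = 1 cut set(s).
Control loop fails [AND]: one cut set from each child combined → 1 × 1 × 1 = 1 cut set(s).
Momentum path unavailable [OR]: union of children's cut sets → 2 cut set(s).
Sensor suite inoperative [OR]: union of children's cut sets → 4 cut set(s).
Thruster branch inoperative [OR]: union of children's cut sets → 6 cut set(s).
Backup chain unavailable [OR]: union of children's cut sets → 2 cut set(s).
Reaction-wheel cluster 2 fails [OR]: union of children's cut sets → 4 cut set(s).
Spacecraft attitude control lost [AND]: one cut set from each child combined → 1 × 6 × 4 = 24 cut set(s).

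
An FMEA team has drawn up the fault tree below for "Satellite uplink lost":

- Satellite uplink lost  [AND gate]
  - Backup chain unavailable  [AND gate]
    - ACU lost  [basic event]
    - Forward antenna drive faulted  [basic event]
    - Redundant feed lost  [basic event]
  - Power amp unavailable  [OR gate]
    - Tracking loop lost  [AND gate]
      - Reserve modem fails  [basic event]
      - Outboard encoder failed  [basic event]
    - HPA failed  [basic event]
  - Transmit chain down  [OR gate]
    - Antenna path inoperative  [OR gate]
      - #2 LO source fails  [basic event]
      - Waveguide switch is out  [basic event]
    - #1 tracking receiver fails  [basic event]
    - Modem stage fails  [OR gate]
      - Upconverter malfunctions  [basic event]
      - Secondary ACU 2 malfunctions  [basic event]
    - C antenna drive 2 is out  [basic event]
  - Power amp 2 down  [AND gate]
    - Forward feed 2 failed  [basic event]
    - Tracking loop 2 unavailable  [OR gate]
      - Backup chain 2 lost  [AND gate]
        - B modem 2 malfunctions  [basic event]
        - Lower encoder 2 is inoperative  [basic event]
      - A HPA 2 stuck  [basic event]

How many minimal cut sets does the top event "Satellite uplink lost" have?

Backup chain unavailable [AND]: one cut set from each child combined → 1 × 1 × 1 = 1 cut set(s).
Tracking loop lost [AND]: one cut set from each child combined → 1 × 1 = 1 cut set(s).
Power amp unavailable [OR]: union of children's cut sets → 2 cut set(s).
Antenna path inoperative [OR]: union of children's cut sets → 2 cut set(s).
Modem stage fails [OR]: union of children's cut sets → 2 cut set(s).
Transmit chain down [OR]: union of children's cut sets → 6 cut set(s).
Backup chain 2 lost [AND]: one cut set from each child combined → 1 × 1 = 1 cut set(s).
Tracking loop 2 unavailable [OR]: union of children's cut sets → 2 cut set(s).
Power amp 2 down [AND]: one cut set from each child combined → 1 × 2 = 2 cut set(s).
Satellite uplink lost [AND]: one cut set from each child combined → 1 × 2 × 6 × 2 = 24 cut set(s).

24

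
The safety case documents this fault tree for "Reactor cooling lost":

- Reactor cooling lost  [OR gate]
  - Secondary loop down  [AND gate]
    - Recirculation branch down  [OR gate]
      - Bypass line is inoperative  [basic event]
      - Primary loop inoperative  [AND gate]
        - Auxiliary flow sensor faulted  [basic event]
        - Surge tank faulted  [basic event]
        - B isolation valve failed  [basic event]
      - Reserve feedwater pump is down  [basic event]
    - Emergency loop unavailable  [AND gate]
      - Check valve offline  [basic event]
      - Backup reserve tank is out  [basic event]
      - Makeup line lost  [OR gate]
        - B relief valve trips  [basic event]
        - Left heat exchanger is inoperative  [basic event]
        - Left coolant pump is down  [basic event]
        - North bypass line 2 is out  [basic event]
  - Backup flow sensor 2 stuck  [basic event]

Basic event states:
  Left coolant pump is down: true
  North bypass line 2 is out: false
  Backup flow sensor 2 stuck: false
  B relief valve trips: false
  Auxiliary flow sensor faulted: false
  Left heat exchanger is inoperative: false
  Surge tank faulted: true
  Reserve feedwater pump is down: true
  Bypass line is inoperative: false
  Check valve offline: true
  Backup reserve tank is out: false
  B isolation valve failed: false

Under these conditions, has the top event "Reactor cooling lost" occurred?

No

Primary loop inoperative [AND]: Auxiliary flow sensor faulted=not, Surge tank faulted=occurs, B isolation valve failed=not → not all inputs occur → does not occur.
Recirculation branch down [OR]: Bypass line is inoperative=not, Primary loop inoperative=not, Reserve feedwater pump is down=occurs → at least one input occurs → occurs.
Makeup line lost [OR]: B relief valve trips=not, Left heat exchanger is inoperative=not, Left coolant pump is down=occurs, North bypass line 2 is out=not → at least one input occurs → occurs.
Emergency loop unavailable [AND]: Check valve offline=occurs, Backup reserve tank is out=not, Makeup line lost=occurs → not all inputs occur → does not occur.
Secondary loop down [AND]: Recirculation branch down=occurs, Emergency loop unavailable=not → not all inputs occur → does not occur.
Reactor cooling lost [OR]: Secondary loop down=not, Backup flow sensor 2 stuck=not → no input occurs → does not occur.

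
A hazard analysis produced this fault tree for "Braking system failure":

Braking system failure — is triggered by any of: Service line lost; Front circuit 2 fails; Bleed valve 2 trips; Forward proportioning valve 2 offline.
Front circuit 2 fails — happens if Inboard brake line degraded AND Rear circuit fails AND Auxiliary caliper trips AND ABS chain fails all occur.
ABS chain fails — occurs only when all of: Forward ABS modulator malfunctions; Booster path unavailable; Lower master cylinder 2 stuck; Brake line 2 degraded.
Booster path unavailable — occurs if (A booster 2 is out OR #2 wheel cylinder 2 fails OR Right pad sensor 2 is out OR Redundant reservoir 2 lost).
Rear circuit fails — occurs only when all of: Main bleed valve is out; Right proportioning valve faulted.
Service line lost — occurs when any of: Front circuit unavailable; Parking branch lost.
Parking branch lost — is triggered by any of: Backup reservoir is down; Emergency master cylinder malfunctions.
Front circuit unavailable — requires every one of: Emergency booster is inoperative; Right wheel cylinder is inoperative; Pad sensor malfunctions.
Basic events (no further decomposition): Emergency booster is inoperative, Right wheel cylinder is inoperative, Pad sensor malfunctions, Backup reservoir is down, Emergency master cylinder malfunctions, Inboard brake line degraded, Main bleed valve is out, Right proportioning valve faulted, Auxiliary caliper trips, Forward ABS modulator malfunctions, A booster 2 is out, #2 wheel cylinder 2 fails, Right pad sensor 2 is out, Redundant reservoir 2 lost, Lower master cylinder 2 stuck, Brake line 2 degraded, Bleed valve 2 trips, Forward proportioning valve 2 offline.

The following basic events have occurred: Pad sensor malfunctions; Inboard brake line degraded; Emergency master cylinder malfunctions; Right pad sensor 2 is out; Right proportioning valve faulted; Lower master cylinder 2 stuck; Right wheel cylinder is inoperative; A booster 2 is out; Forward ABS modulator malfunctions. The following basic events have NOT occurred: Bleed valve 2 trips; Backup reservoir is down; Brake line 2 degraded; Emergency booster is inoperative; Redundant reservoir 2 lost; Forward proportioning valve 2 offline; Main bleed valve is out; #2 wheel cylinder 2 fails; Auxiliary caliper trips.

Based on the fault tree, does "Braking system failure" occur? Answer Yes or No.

Front circuit unavailable [AND]: Emergency booster is inoperative=not, Right wheel cylinder is inoperative=occurs, Pad sensor malfunctions=occurs → not all inputs occur → does not occur.
Parking branch lost [OR]: Backup reservoir is down=not, Emergency master cylinder malfunctions=occurs → at least one input occurs → occurs.
Service line lost [OR]: Front circuit unavailable=not, Parking branch lost=occurs → at least one input occurs → occurs.
Rear circuit fails [AND]: Main bleed valve is out=not, Right proportioning valve faulted=occurs → not all inputs occur → does not occur.
Booster path unavailable [OR]: A booster 2 is out=occurs, #2 wheel cylinder 2 fails=not, Right pad sensor 2 is out=occurs, Redundant reservoir 2 lost=not → at least one input occurs → occurs.
ABS chain fails [AND]: Forward ABS modulator malfunctions=occurs, Booster path unavailable=occurs, Lower master cylinder 2 stuck=occurs, Brake line 2 degraded=not → not all inputs occur → does not occur.
Front circuit 2 fails [AND]: Inboard brake line degraded=occurs, Rear circuit fails=not, Auxiliary caliper trips=not, ABS chain fails=not → not all inputs occur → does not occur.
Braking system failure [OR]: Service line lost=occurs, Front circuit 2 fails=not, Bleed valve 2 trips=not, Forward proportioning valve 2 offline=not → at least one input occurs → occurs.

Yes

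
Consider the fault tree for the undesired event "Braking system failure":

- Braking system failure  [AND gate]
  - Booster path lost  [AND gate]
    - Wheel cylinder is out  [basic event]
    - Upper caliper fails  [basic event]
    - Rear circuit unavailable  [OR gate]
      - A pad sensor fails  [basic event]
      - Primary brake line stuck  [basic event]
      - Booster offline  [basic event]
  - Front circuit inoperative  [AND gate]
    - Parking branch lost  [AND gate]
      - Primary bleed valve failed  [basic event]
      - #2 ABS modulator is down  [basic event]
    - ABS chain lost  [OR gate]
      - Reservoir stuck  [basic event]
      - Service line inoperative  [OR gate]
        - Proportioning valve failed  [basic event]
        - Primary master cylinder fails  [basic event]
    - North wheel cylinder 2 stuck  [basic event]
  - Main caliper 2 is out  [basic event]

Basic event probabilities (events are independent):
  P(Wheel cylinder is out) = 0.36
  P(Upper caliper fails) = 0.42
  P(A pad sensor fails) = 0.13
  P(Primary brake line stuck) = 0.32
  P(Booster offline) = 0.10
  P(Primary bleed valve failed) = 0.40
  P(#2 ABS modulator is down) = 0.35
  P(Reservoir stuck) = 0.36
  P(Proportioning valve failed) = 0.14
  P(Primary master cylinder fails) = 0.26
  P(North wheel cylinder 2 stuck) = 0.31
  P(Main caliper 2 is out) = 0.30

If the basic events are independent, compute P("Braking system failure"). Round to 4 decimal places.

0.0005

P(Rear circuit unavailable) [OR] = 1 − (1−0.13) × (1−0.32) × (1−0.10) = 0.467560
P(Booster path lost) [AND] = 0.36 × 0.42 × 0.467560 = 0.070695
P(Parking branch lost) [AND] = 0.40 × 0.35 = 0.140000
P(Service line inoperative) [OR] = 1 − (1−0.14) × (1−0.26) = 0.363600
P(ABS chain lost) [OR] = 1 − (1−0.36) × (1−0.363600) = 0.592704
P(Front circuit inoperative) [AND] = 0.140000 × 0.592704 × 0.31 = 0.025723
P(Braking system failure) [AND] = 0.070695 × 0.025723 × 0.30 = 0.000546
Rounded to 4 decimal places: P(Braking system failure) ≈ 0.0005.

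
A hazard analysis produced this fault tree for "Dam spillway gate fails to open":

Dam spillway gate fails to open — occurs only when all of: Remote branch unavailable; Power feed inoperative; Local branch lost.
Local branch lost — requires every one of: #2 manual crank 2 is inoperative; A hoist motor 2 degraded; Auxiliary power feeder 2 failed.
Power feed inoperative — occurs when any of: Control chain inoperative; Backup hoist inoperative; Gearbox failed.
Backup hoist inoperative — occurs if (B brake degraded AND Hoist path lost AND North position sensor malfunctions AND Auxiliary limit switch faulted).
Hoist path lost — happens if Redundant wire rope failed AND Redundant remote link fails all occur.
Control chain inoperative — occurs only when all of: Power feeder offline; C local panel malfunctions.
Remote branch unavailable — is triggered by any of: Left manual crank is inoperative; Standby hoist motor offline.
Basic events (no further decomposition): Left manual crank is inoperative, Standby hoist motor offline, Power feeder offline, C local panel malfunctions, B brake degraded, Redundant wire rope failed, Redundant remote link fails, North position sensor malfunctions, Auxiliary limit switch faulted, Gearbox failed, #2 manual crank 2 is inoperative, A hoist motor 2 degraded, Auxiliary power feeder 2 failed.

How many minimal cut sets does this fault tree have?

Remote branch unavailable [OR]: union of children's cut sets → 2 cut set(s).
Control chain inoperative [AND]: one cut set from each child combined → 1 × 1 = 1 cut set(s).
Hoist path lost [AND]: one cut set from each child combined → 1 × 1 = 1 cut set(s).
Backup hoist inoperative [AND]: one cut set from each child combined → 1 × 1 × 1 × 1 = 1 cut set(s).
Power feed inoperative [OR]: union of children's cut sets → 3 cut set(s).
Local branch lost [AND]: one cut set from each child combined → 1 × 1 × 1 = 1 cut set(s).
Dam spillway gate fails to open [AND]: one cut set from each child combined → 2 × 3 × 1 = 6 cut set(s).
Minimal cut sets: {#2 manual crank 2 is inoperative, A hoist motor 2 degraded, Auxiliary power feeder 2 failed, C local panel malfunctions, Left manual crank is inoperative, Power feeder offline}; {#2 manual crank 2 is inoperative, A hoist motor 2 degraded, Auxiliary limit switch faulted, Auxiliary power feeder 2 failed, B brake degraded, Left manual crank is inoperative, North position sensor malfunctions, Redundant remote link fails, Redundant wire rope failed}; {#2 manual crank 2 is inoperative, A hoist motor 2 degraded, Auxiliary power feeder 2 failed, Gearbox failed, Left manual crank is inoperative}; {#2 manual crank 2 is inoperative, A hoist motor 2 degraded, Auxiliary power feeder 2 failed, C local panel malfunctions, Power feeder offline, Standby hoist motor offline}; {#2 manual crank 2 is inoperative, A hoist motor 2 degraded, Auxiliary limit switch faulted, Auxiliary power feeder 2 failed, B brake degraded, North position sensor malfunctions, Redundant remote link fails, Redundant wire rope failed, Standby hoist motor offline}; {#2 manual crank 2 is inoperative, A hoist motor 2 degraded, Auxiliary power feeder 2 failed, Gearbox failed, Standby hoist motor offline}.

6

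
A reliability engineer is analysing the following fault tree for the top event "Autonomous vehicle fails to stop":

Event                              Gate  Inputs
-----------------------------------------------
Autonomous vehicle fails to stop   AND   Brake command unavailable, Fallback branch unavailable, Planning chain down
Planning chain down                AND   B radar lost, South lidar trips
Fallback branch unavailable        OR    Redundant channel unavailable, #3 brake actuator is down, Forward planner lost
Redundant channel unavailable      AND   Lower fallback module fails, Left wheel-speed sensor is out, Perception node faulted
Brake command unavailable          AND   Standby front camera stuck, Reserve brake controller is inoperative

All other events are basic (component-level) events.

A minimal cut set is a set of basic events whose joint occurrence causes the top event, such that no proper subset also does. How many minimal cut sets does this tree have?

Brake command unavailable [AND]: one cut set from each child combined → 1 × 1 = 1 cut set(s).
Redundant channel unavailable [AND]: one cut set from each child combined → 1 × 1 × 1 = 1 cut set(s).
Fallback branch unavailable [OR]: union of children's cut sets → 3 cut set(s).
Planning chain down [AND]: one cut set from each child combined → 1 × 1 = 1 cut set(s).
Autonomous vehicle fails to stop [AND]: one cut set from each child combined → 1 × 3 × 1 = 3 cut set(s).
Minimal cut sets: {B radar lost, Left wheel-speed sensor is out, Lower fallback module fails, Perception node faulted, Reserve brake controller is inoperative, South lidar trips, Standby front camera stuck}; {#3 brake actuator is down, B radar lost, Reserve brake controller is inoperative, South lidar trips, Standby front camera stuck}; {B radar lost, Forward planner lost, Reserve brake controller is inoperative, South lidar trips, Standby front camera stuck}.

3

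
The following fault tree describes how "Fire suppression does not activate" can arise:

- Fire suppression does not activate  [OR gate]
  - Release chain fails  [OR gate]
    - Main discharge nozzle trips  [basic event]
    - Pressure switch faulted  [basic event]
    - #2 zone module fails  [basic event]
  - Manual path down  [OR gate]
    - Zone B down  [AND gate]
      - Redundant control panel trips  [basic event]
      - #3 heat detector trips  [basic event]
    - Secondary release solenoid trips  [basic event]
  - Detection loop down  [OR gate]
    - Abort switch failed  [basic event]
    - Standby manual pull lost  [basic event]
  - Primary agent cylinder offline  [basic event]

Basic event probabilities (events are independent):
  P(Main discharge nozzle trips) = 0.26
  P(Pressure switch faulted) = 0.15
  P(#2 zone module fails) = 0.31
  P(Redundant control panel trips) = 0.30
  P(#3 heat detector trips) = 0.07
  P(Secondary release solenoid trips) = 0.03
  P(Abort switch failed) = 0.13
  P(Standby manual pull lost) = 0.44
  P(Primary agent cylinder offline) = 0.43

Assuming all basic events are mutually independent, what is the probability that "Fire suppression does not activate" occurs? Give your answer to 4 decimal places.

P(Release chain fails) [OR] = 1 − (1−0.26) × (1−0.15) × (1−0.31) = 0.565990
P(Zone B down) [AND] = 0.30 × 0.07 = 0.021000
P(Manual path down) [OR] = 1 − (1−0.021000) × (1−0.03) = 0.050370
P(Detection loop down) [OR] = 1 − (1−0.13) × (1−0.44) = 0.512800
P(Fire suppression does not activate) [OR] = 1 − (1−0.565990) × (1−0.050370) × (1−0.512800) × (1−0.43) = 0.885545
Rounded to 4 decimal places: P(Fire suppression does not activate) ≈ 0.8855.

0.8855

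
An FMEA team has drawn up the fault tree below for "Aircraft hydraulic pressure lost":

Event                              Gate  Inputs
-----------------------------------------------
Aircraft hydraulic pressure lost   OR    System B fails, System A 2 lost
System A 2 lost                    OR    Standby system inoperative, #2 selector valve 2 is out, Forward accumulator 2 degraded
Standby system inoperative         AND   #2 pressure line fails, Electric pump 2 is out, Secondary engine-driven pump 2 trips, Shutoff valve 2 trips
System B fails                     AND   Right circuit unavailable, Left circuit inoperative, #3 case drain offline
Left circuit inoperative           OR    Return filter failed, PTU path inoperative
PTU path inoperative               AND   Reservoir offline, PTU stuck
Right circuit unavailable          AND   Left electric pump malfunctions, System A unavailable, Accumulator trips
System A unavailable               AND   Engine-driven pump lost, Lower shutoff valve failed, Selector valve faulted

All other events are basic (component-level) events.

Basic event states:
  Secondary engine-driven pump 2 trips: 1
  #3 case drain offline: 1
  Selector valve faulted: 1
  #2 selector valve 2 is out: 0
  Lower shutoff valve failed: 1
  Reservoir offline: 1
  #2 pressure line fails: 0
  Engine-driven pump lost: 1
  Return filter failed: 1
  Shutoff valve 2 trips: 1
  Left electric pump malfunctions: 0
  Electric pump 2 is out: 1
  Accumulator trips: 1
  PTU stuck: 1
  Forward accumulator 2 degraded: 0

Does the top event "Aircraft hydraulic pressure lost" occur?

No

System A unavailable [AND]: Engine-driven pump lost=occurs, Lower shutoff valve failed=occurs, Selector valve faulted=occurs → all inputs occur → occurs.
Right circuit unavailable [AND]: Left electric pump malfunctions=not, System A unavailable=occurs, Accumulator trips=occurs → not all inputs occur → does not occur.
PTU path inoperative [AND]: Reservoir offline=occurs, PTU stuck=occurs → all inputs occur → occurs.
Left circuit inoperative [OR]: Return filter failed=occurs, PTU path inoperative=occurs → at least one input occurs → occurs.
System B fails [AND]: Right circuit unavailable=not, Left circuit inoperative=occurs, #3 case drain offline=occurs → not all inputs occur → does not occur.
Standby system inoperative [AND]: #2 pressure line fails=not, Electric pump 2 is out=occurs, Secondary engine-driven pump 2 trips=occurs, Shutoff valve 2 trips=occurs → not all inputs occur → does not occur.
System A 2 lost [OR]: Standby system inoperative=not, #2 selector valve 2 is out=not, Forward accumulator 2 degraded=not → no input occurs → does not occur.
Aircraft hydraulic pressure lost [OR]: System B fails=not, System A 2 lost=not → no input occurs → does not occur.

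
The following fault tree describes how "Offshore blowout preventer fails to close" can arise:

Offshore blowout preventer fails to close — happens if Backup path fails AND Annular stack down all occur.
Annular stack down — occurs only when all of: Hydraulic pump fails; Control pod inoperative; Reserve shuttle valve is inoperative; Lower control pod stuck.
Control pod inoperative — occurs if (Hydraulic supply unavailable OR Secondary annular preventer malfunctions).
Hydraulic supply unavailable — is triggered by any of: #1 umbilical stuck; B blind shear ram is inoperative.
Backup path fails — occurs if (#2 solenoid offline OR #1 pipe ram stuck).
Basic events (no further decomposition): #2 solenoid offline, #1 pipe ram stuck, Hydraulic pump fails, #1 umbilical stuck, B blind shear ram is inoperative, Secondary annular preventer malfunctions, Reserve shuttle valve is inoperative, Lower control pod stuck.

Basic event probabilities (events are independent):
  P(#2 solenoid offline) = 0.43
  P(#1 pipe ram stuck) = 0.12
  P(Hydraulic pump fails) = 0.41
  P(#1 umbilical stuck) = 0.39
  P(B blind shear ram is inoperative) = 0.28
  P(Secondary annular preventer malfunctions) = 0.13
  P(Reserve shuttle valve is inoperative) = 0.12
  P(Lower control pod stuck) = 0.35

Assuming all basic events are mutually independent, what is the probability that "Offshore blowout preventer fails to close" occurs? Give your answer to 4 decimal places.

P(Backup path fails) [OR] = 1 − (1−0.43) × (1−0.12) = 0.498400
P(Hydraulic supply unavailable) [OR] = 1 − (1−0.39) × (1−0.28) = 0.560800
P(Control pod inoperative) [OR] = 1 − (1−0.560800) × (1−0.13) = 0.617896
P(Annular stack down) [AND] = 0.41 × 0.617896 × 0.12 × 0.35 = 0.010640
P(Offshore blowout preventer fails to close) [AND] = 0.498400 × 0.010640 = 0.005303
Rounded to 4 decimal places: P(Offshore blowout preventer fails to close) ≈ 0.0053.

0.0053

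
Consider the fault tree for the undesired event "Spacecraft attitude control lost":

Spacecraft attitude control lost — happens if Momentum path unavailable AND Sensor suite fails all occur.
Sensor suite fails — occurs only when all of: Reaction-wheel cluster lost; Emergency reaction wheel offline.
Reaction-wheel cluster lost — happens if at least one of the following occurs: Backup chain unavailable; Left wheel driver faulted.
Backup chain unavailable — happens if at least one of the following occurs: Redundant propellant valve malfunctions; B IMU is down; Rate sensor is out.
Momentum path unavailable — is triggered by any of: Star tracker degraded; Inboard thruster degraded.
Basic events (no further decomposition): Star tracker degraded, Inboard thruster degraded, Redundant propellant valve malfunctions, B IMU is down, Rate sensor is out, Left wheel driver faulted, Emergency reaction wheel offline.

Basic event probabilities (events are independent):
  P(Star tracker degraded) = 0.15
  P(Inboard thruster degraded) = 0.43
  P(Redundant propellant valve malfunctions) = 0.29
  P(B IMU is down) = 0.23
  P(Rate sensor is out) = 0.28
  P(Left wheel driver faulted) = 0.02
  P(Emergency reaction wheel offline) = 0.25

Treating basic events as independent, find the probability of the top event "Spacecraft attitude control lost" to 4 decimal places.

0.0792

P(Momentum path unavailable) [OR] = 1 − (1−0.15) × (1−0.43) = 0.515500
P(Backup chain unavailable) [OR] = 1 − (1−0.29) × (1−0.23) × (1−0.28) = 0.606376
P(Reaction-wheel cluster lost) [OR] = 1 − (1−0.606376) × (1−0.02) = 0.614248
P(Sensor suite fails) [AND] = 0.614248 × 0.25 = 0.153562
P(Spacecraft attitude control lost) [AND] = 0.515500 × 0.153562 = 0.079161
Rounded to 4 decimal places: P(Spacecraft attitude control lost) ≈ 0.0792.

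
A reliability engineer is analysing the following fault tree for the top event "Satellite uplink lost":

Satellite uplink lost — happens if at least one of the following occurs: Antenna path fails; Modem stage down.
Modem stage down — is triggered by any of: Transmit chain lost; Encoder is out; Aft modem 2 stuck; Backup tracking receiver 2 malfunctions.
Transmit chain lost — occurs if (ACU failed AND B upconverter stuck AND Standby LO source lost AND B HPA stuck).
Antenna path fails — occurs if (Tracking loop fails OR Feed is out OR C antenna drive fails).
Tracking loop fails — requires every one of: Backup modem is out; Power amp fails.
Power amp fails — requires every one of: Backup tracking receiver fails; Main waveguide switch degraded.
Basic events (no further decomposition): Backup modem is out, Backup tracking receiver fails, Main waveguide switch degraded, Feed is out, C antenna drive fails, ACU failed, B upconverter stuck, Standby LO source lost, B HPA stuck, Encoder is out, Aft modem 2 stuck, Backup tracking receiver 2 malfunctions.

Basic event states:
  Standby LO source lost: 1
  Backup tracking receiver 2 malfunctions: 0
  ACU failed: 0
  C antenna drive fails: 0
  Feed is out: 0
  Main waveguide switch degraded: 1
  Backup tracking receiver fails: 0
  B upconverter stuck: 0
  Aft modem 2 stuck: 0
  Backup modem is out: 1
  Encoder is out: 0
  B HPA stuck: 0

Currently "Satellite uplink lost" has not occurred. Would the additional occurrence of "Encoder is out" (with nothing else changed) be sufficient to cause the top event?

Yes

Counterfactual: set "Encoder is out" to occurred.
Power amp fails [AND]: Backup tracking receiver fails=not, Main waveguide switch degraded=occurs → not all inputs occur → does not occur.
Tracking loop fails [AND]: Backup modem is out=occurs, Power amp fails=not → not all inputs occur → does not occur.
Antenna path fails [OR]: Tracking loop fails=not, Feed is out=not, C antenna drive fails=not → no input occurs → does not occur.
Transmit chain lost [AND]: ACU failed=not, B upconverter stuck=not, Standby LO source lost=occurs, B HPA stuck=not → not all inputs occur → does not occur.
Modem stage down [OR]: Transmit chain lost=not, Encoder is out=occurs, Aft modem 2 stuck=not, Backup tracking receiver 2 malfunctions=not → at least one input occurs → occurs.
Satellite uplink lost [OR]: Antenna path fails=not, Modem stage down=occurs → at least one input occurs → occurs.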